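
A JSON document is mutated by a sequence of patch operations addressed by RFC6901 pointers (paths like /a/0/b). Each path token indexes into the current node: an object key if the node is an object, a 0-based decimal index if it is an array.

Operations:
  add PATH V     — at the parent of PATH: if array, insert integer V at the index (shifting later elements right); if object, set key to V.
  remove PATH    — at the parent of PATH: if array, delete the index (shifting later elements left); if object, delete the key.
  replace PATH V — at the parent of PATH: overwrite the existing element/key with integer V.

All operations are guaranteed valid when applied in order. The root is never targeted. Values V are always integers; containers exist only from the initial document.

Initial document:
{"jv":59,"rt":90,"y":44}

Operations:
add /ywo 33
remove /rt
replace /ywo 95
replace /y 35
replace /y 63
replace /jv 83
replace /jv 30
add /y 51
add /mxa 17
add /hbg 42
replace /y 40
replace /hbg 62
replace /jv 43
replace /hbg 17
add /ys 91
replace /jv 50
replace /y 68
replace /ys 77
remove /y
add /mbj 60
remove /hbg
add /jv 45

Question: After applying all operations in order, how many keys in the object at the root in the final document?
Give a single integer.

After op 1 (add /ywo 33): {"jv":59,"rt":90,"y":44,"ywo":33}
After op 2 (remove /rt): {"jv":59,"y":44,"ywo":33}
After op 3 (replace /ywo 95): {"jv":59,"y":44,"ywo":95}
After op 4 (replace /y 35): {"jv":59,"y":35,"ywo":95}
After op 5 (replace /y 63): {"jv":59,"y":63,"ywo":95}
After op 6 (replace /jv 83): {"jv":83,"y":63,"ywo":95}
After op 7 (replace /jv 30): {"jv":30,"y":63,"ywo":95}
After op 8 (add /y 51): {"jv":30,"y":51,"ywo":95}
After op 9 (add /mxa 17): {"jv":30,"mxa":17,"y":51,"ywo":95}
After op 10 (add /hbg 42): {"hbg":42,"jv":30,"mxa":17,"y":51,"ywo":95}
After op 11 (replace /y 40): {"hbg":42,"jv":30,"mxa":17,"y":40,"ywo":95}
After op 12 (replace /hbg 62): {"hbg":62,"jv":30,"mxa":17,"y":40,"ywo":95}
After op 13 (replace /jv 43): {"hbg":62,"jv":43,"mxa":17,"y":40,"ywo":95}
After op 14 (replace /hbg 17): {"hbg":17,"jv":43,"mxa":17,"y":40,"ywo":95}
After op 15 (add /ys 91): {"hbg":17,"jv":43,"mxa":17,"y":40,"ys":91,"ywo":95}
After op 16 (replace /jv 50): {"hbg":17,"jv":50,"mxa":17,"y":40,"ys":91,"ywo":95}
After op 17 (replace /y 68): {"hbg":17,"jv":50,"mxa":17,"y":68,"ys":91,"ywo":95}
After op 18 (replace /ys 77): {"hbg":17,"jv":50,"mxa":17,"y":68,"ys":77,"ywo":95}
After op 19 (remove /y): {"hbg":17,"jv":50,"mxa":17,"ys":77,"ywo":95}
After op 20 (add /mbj 60): {"hbg":17,"jv":50,"mbj":60,"mxa":17,"ys":77,"ywo":95}
After op 21 (remove /hbg): {"jv":50,"mbj":60,"mxa":17,"ys":77,"ywo":95}
After op 22 (add /jv 45): {"jv":45,"mbj":60,"mxa":17,"ys":77,"ywo":95}
Size at the root: 5

Answer: 5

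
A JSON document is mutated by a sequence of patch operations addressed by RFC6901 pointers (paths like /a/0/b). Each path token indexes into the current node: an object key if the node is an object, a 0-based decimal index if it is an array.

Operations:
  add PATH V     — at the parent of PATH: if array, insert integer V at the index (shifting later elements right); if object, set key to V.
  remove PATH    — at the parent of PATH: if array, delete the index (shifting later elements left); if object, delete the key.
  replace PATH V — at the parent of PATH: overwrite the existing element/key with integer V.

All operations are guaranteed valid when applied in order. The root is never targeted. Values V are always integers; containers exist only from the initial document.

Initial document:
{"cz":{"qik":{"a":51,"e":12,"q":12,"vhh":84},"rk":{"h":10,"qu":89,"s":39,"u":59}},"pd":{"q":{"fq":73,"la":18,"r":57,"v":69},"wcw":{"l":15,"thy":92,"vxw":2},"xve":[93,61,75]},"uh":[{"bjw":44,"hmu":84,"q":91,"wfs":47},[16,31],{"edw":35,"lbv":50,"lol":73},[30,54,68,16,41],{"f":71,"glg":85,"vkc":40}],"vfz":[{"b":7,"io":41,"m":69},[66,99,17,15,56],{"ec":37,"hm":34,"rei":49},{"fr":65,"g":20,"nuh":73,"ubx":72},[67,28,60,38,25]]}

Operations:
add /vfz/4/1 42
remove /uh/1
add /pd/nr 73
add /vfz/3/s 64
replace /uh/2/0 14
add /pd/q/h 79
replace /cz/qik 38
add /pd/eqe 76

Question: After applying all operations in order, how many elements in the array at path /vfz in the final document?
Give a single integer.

After op 1 (add /vfz/4/1 42): {"cz":{"qik":{"a":51,"e":12,"q":12,"vhh":84},"rk":{"h":10,"qu":89,"s":39,"u":59}},"pd":{"q":{"fq":73,"la":18,"r":57,"v":69},"wcw":{"l":15,"thy":92,"vxw":2},"xve":[93,61,75]},"uh":[{"bjw":44,"hmu":84,"q":91,"wfs":47},[16,31],{"edw":35,"lbv":50,"lol":73},[30,54,68,16,41],{"f":71,"glg":85,"vkc":40}],"vfz":[{"b":7,"io":41,"m":69},[66,99,17,15,56],{"ec":37,"hm":34,"rei":49},{"fr":65,"g":20,"nuh":73,"ubx":72},[67,42,28,60,38,25]]}
After op 2 (remove /uh/1): {"cz":{"qik":{"a":51,"e":12,"q":12,"vhh":84},"rk":{"h":10,"qu":89,"s":39,"u":59}},"pd":{"q":{"fq":73,"la":18,"r":57,"v":69},"wcw":{"l":15,"thy":92,"vxw":2},"xve":[93,61,75]},"uh":[{"bjw":44,"hmu":84,"q":91,"wfs":47},{"edw":35,"lbv":50,"lol":73},[30,54,68,16,41],{"f":71,"glg":85,"vkc":40}],"vfz":[{"b":7,"io":41,"m":69},[66,99,17,15,56],{"ec":37,"hm":34,"rei":49},{"fr":65,"g":20,"nuh":73,"ubx":72},[67,42,28,60,38,25]]}
After op 3 (add /pd/nr 73): {"cz":{"qik":{"a":51,"e":12,"q":12,"vhh":84},"rk":{"h":10,"qu":89,"s":39,"u":59}},"pd":{"nr":73,"q":{"fq":73,"la":18,"r":57,"v":69},"wcw":{"l":15,"thy":92,"vxw":2},"xve":[93,61,75]},"uh":[{"bjw":44,"hmu":84,"q":91,"wfs":47},{"edw":35,"lbv":50,"lol":73},[30,54,68,16,41],{"f":71,"glg":85,"vkc":40}],"vfz":[{"b":7,"io":41,"m":69},[66,99,17,15,56],{"ec":37,"hm":34,"rei":49},{"fr":65,"g":20,"nuh":73,"ubx":72},[67,42,28,60,38,25]]}
After op 4 (add /vfz/3/s 64): {"cz":{"qik":{"a":51,"e":12,"q":12,"vhh":84},"rk":{"h":10,"qu":89,"s":39,"u":59}},"pd":{"nr":73,"q":{"fq":73,"la":18,"r":57,"v":69},"wcw":{"l":15,"thy":92,"vxw":2},"xve":[93,61,75]},"uh":[{"bjw":44,"hmu":84,"q":91,"wfs":47},{"edw":35,"lbv":50,"lol":73},[30,54,68,16,41],{"f":71,"glg":85,"vkc":40}],"vfz":[{"b":7,"io":41,"m":69},[66,99,17,15,56],{"ec":37,"hm":34,"rei":49},{"fr":65,"g":20,"nuh":73,"s":64,"ubx":72},[67,42,28,60,38,25]]}
After op 5 (replace /uh/2/0 14): {"cz":{"qik":{"a":51,"e":12,"q":12,"vhh":84},"rk":{"h":10,"qu":89,"s":39,"u":59}},"pd":{"nr":73,"q":{"fq":73,"la":18,"r":57,"v":69},"wcw":{"l":15,"thy":92,"vxw":2},"xve":[93,61,75]},"uh":[{"bjw":44,"hmu":84,"q":91,"wfs":47},{"edw":35,"lbv":50,"lol":73},[14,54,68,16,41],{"f":71,"glg":85,"vkc":40}],"vfz":[{"b":7,"io":41,"m":69},[66,99,17,15,56],{"ec":37,"hm":34,"rei":49},{"fr":65,"g":20,"nuh":73,"s":64,"ubx":72},[67,42,28,60,38,25]]}
After op 6 (add /pd/q/h 79): {"cz":{"qik":{"a":51,"e":12,"q":12,"vhh":84},"rk":{"h":10,"qu":89,"s":39,"u":59}},"pd":{"nr":73,"q":{"fq":73,"h":79,"la":18,"r":57,"v":69},"wcw":{"l":15,"thy":92,"vxw":2},"xve":[93,61,75]},"uh":[{"bjw":44,"hmu":84,"q":91,"wfs":47},{"edw":35,"lbv":50,"lol":73},[14,54,68,16,41],{"f":71,"glg":85,"vkc":40}],"vfz":[{"b":7,"io":41,"m":69},[66,99,17,15,56],{"ec":37,"hm":34,"rei":49},{"fr":65,"g":20,"nuh":73,"s":64,"ubx":72},[67,42,28,60,38,25]]}
After op 7 (replace /cz/qik 38): {"cz":{"qik":38,"rk":{"h":10,"qu":89,"s":39,"u":59}},"pd":{"nr":73,"q":{"fq":73,"h":79,"la":18,"r":57,"v":69},"wcw":{"l":15,"thy":92,"vxw":2},"xve":[93,61,75]},"uh":[{"bjw":44,"hmu":84,"q":91,"wfs":47},{"edw":35,"lbv":50,"lol":73},[14,54,68,16,41],{"f":71,"glg":85,"vkc":40}],"vfz":[{"b":7,"io":41,"m":69},[66,99,17,15,56],{"ec":37,"hm":34,"rei":49},{"fr":65,"g":20,"nuh":73,"s":64,"ubx":72},[67,42,28,60,38,25]]}
After op 8 (add /pd/eqe 76): {"cz":{"qik":38,"rk":{"h":10,"qu":89,"s":39,"u":59}},"pd":{"eqe":76,"nr":73,"q":{"fq":73,"h":79,"la":18,"r":57,"v":69},"wcw":{"l":15,"thy":92,"vxw":2},"xve":[93,61,75]},"uh":[{"bjw":44,"hmu":84,"q":91,"wfs":47},{"edw":35,"lbv":50,"lol":73},[14,54,68,16,41],{"f":71,"glg":85,"vkc":40}],"vfz":[{"b":7,"io":41,"m":69},[66,99,17,15,56],{"ec":37,"hm":34,"rei":49},{"fr":65,"g":20,"nuh":73,"s":64,"ubx":72},[67,42,28,60,38,25]]}
Size at path /vfz: 5

Answer: 5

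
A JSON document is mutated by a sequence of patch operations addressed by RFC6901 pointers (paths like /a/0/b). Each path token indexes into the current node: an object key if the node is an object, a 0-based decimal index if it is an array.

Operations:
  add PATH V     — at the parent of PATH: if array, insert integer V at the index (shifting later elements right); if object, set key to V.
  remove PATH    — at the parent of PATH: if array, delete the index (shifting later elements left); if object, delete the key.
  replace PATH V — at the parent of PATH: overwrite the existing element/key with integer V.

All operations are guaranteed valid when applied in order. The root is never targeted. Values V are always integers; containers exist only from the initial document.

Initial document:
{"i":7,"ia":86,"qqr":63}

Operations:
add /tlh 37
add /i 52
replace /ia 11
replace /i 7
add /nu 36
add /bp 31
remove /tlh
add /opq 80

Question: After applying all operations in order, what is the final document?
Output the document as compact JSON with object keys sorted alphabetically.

Answer: {"bp":31,"i":7,"ia":11,"nu":36,"opq":80,"qqr":63}

Derivation:
After op 1 (add /tlh 37): {"i":7,"ia":86,"qqr":63,"tlh":37}
After op 2 (add /i 52): {"i":52,"ia":86,"qqr":63,"tlh":37}
After op 3 (replace /ia 11): {"i":52,"ia":11,"qqr":63,"tlh":37}
After op 4 (replace /i 7): {"i":7,"ia":11,"qqr":63,"tlh":37}
After op 5 (add /nu 36): {"i":7,"ia":11,"nu":36,"qqr":63,"tlh":37}
After op 6 (add /bp 31): {"bp":31,"i":7,"ia":11,"nu":36,"qqr":63,"tlh":37}
After op 7 (remove /tlh): {"bp":31,"i":7,"ia":11,"nu":36,"qqr":63}
After op 8 (add /opq 80): {"bp":31,"i":7,"ia":11,"nu":36,"opq":80,"qqr":63}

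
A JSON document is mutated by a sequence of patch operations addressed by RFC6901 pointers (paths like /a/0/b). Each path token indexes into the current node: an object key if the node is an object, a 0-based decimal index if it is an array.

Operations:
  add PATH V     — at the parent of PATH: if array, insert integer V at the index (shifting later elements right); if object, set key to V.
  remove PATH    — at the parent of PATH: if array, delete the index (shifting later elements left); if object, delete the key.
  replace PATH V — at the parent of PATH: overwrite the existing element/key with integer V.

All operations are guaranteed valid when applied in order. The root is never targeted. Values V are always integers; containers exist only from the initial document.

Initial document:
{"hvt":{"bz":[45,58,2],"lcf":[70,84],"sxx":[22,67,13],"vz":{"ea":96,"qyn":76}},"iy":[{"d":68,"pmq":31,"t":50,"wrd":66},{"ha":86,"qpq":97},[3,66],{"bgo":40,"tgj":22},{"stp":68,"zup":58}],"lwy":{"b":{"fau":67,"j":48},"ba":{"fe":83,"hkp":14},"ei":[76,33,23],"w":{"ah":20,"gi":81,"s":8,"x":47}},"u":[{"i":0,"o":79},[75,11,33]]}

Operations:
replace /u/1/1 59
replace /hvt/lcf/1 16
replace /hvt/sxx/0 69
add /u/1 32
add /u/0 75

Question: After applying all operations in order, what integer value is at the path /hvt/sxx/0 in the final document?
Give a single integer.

Answer: 69

Derivation:
After op 1 (replace /u/1/1 59): {"hvt":{"bz":[45,58,2],"lcf":[70,84],"sxx":[22,67,13],"vz":{"ea":96,"qyn":76}},"iy":[{"d":68,"pmq":31,"t":50,"wrd":66},{"ha":86,"qpq":97},[3,66],{"bgo":40,"tgj":22},{"stp":68,"zup":58}],"lwy":{"b":{"fau":67,"j":48},"ba":{"fe":83,"hkp":14},"ei":[76,33,23],"w":{"ah":20,"gi":81,"s":8,"x":47}},"u":[{"i":0,"o":79},[75,59,33]]}
After op 2 (replace /hvt/lcf/1 16): {"hvt":{"bz":[45,58,2],"lcf":[70,16],"sxx":[22,67,13],"vz":{"ea":96,"qyn":76}},"iy":[{"d":68,"pmq":31,"t":50,"wrd":66},{"ha":86,"qpq":97},[3,66],{"bgo":40,"tgj":22},{"stp":68,"zup":58}],"lwy":{"b":{"fau":67,"j":48},"ba":{"fe":83,"hkp":14},"ei":[76,33,23],"w":{"ah":20,"gi":81,"s":8,"x":47}},"u":[{"i":0,"o":79},[75,59,33]]}
After op 3 (replace /hvt/sxx/0 69): {"hvt":{"bz":[45,58,2],"lcf":[70,16],"sxx":[69,67,13],"vz":{"ea":96,"qyn":76}},"iy":[{"d":68,"pmq":31,"t":50,"wrd":66},{"ha":86,"qpq":97},[3,66],{"bgo":40,"tgj":22},{"stp":68,"zup":58}],"lwy":{"b":{"fau":67,"j":48},"ba":{"fe":83,"hkp":14},"ei":[76,33,23],"w":{"ah":20,"gi":81,"s":8,"x":47}},"u":[{"i":0,"o":79},[75,59,33]]}
After op 4 (add /u/1 32): {"hvt":{"bz":[45,58,2],"lcf":[70,16],"sxx":[69,67,13],"vz":{"ea":96,"qyn":76}},"iy":[{"d":68,"pmq":31,"t":50,"wrd":66},{"ha":86,"qpq":97},[3,66],{"bgo":40,"tgj":22},{"stp":68,"zup":58}],"lwy":{"b":{"fau":67,"j":48},"ba":{"fe":83,"hkp":14},"ei":[76,33,23],"w":{"ah":20,"gi":81,"s":8,"x":47}},"u":[{"i":0,"o":79},32,[75,59,33]]}
After op 5 (add /u/0 75): {"hvt":{"bz":[45,58,2],"lcf":[70,16],"sxx":[69,67,13],"vz":{"ea":96,"qyn":76}},"iy":[{"d":68,"pmq":31,"t":50,"wrd":66},{"ha":86,"qpq":97},[3,66],{"bgo":40,"tgj":22},{"stp":68,"zup":58}],"lwy":{"b":{"fau":67,"j":48},"ba":{"fe":83,"hkp":14},"ei":[76,33,23],"w":{"ah":20,"gi":81,"s":8,"x":47}},"u":[75,{"i":0,"o":79},32,[75,59,33]]}
Value at /hvt/sxx/0: 69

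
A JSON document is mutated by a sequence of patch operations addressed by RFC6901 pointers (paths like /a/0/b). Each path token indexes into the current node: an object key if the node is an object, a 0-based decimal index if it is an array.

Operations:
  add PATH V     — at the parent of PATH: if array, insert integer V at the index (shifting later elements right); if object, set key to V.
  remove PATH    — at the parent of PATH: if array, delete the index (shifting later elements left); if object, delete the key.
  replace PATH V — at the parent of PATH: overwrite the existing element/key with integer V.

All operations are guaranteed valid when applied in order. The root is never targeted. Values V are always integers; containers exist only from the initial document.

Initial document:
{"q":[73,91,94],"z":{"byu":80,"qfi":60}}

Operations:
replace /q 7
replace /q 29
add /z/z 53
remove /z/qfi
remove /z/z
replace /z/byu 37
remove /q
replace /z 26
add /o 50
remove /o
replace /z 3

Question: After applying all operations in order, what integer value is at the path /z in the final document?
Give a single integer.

Answer: 3

Derivation:
After op 1 (replace /q 7): {"q":7,"z":{"byu":80,"qfi":60}}
After op 2 (replace /q 29): {"q":29,"z":{"byu":80,"qfi":60}}
After op 3 (add /z/z 53): {"q":29,"z":{"byu":80,"qfi":60,"z":53}}
After op 4 (remove /z/qfi): {"q":29,"z":{"byu":80,"z":53}}
After op 5 (remove /z/z): {"q":29,"z":{"byu":80}}
After op 6 (replace /z/byu 37): {"q":29,"z":{"byu":37}}
After op 7 (remove /q): {"z":{"byu":37}}
After op 8 (replace /z 26): {"z":26}
After op 9 (add /o 50): {"o":50,"z":26}
After op 10 (remove /o): {"z":26}
After op 11 (replace /z 3): {"z":3}
Value at /z: 3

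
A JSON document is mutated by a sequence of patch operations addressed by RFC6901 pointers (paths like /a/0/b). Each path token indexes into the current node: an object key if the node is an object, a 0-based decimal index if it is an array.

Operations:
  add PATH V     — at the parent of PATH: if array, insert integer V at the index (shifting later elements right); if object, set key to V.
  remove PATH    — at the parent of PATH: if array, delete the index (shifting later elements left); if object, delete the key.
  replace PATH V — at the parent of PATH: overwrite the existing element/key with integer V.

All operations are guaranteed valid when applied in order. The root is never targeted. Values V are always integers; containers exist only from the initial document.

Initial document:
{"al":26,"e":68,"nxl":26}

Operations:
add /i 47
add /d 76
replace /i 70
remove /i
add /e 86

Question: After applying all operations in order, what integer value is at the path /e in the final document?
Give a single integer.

Answer: 86

Derivation:
After op 1 (add /i 47): {"al":26,"e":68,"i":47,"nxl":26}
After op 2 (add /d 76): {"al":26,"d":76,"e":68,"i":47,"nxl":26}
After op 3 (replace /i 70): {"al":26,"d":76,"e":68,"i":70,"nxl":26}
After op 4 (remove /i): {"al":26,"d":76,"e":68,"nxl":26}
After op 5 (add /e 86): {"al":26,"d":76,"e":86,"nxl":26}
Value at /e: 86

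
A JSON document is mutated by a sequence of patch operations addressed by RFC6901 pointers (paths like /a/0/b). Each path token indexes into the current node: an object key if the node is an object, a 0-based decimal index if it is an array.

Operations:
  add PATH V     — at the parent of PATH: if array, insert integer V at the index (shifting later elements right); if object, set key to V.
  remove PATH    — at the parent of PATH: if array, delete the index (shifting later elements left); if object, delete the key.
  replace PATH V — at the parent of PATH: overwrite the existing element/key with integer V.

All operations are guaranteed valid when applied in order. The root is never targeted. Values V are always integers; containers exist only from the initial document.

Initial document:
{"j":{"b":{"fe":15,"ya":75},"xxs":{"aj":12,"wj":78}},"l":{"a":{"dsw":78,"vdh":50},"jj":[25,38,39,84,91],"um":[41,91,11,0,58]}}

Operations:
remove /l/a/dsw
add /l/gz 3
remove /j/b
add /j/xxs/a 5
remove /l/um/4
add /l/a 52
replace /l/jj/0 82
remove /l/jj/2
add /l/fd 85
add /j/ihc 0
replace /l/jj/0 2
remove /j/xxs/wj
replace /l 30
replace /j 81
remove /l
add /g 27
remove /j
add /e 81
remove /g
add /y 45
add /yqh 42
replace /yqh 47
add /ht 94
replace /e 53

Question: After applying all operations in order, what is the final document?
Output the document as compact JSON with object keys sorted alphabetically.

After op 1 (remove /l/a/dsw): {"j":{"b":{"fe":15,"ya":75},"xxs":{"aj":12,"wj":78}},"l":{"a":{"vdh":50},"jj":[25,38,39,84,91],"um":[41,91,11,0,58]}}
After op 2 (add /l/gz 3): {"j":{"b":{"fe":15,"ya":75},"xxs":{"aj":12,"wj":78}},"l":{"a":{"vdh":50},"gz":3,"jj":[25,38,39,84,91],"um":[41,91,11,0,58]}}
After op 3 (remove /j/b): {"j":{"xxs":{"aj":12,"wj":78}},"l":{"a":{"vdh":50},"gz":3,"jj":[25,38,39,84,91],"um":[41,91,11,0,58]}}
After op 4 (add /j/xxs/a 5): {"j":{"xxs":{"a":5,"aj":12,"wj":78}},"l":{"a":{"vdh":50},"gz":3,"jj":[25,38,39,84,91],"um":[41,91,11,0,58]}}
After op 5 (remove /l/um/4): {"j":{"xxs":{"a":5,"aj":12,"wj":78}},"l":{"a":{"vdh":50},"gz":3,"jj":[25,38,39,84,91],"um":[41,91,11,0]}}
After op 6 (add /l/a 52): {"j":{"xxs":{"a":5,"aj":12,"wj":78}},"l":{"a":52,"gz":3,"jj":[25,38,39,84,91],"um":[41,91,11,0]}}
After op 7 (replace /l/jj/0 82): {"j":{"xxs":{"a":5,"aj":12,"wj":78}},"l":{"a":52,"gz":3,"jj":[82,38,39,84,91],"um":[41,91,11,0]}}
After op 8 (remove /l/jj/2): {"j":{"xxs":{"a":5,"aj":12,"wj":78}},"l":{"a":52,"gz":3,"jj":[82,38,84,91],"um":[41,91,11,0]}}
After op 9 (add /l/fd 85): {"j":{"xxs":{"a":5,"aj":12,"wj":78}},"l":{"a":52,"fd":85,"gz":3,"jj":[82,38,84,91],"um":[41,91,11,0]}}
After op 10 (add /j/ihc 0): {"j":{"ihc":0,"xxs":{"a":5,"aj":12,"wj":78}},"l":{"a":52,"fd":85,"gz":3,"jj":[82,38,84,91],"um":[41,91,11,0]}}
After op 11 (replace /l/jj/0 2): {"j":{"ihc":0,"xxs":{"a":5,"aj":12,"wj":78}},"l":{"a":52,"fd":85,"gz":3,"jj":[2,38,84,91],"um":[41,91,11,0]}}
After op 12 (remove /j/xxs/wj): {"j":{"ihc":0,"xxs":{"a":5,"aj":12}},"l":{"a":52,"fd":85,"gz":3,"jj":[2,38,84,91],"um":[41,91,11,0]}}
After op 13 (replace /l 30): {"j":{"ihc":0,"xxs":{"a":5,"aj":12}},"l":30}
After op 14 (replace /j 81): {"j":81,"l":30}
After op 15 (remove /l): {"j":81}
After op 16 (add /g 27): {"g":27,"j":81}
After op 17 (remove /j): {"g":27}
After op 18 (add /e 81): {"e":81,"g":27}
After op 19 (remove /g): {"e":81}
After op 20 (add /y 45): {"e":81,"y":45}
After op 21 (add /yqh 42): {"e":81,"y":45,"yqh":42}
After op 22 (replace /yqh 47): {"e":81,"y":45,"yqh":47}
After op 23 (add /ht 94): {"e":81,"ht":94,"y":45,"yqh":47}
After op 24 (replace /e 53): {"e":53,"ht":94,"y":45,"yqh":47}

Answer: {"e":53,"ht":94,"y":45,"yqh":47}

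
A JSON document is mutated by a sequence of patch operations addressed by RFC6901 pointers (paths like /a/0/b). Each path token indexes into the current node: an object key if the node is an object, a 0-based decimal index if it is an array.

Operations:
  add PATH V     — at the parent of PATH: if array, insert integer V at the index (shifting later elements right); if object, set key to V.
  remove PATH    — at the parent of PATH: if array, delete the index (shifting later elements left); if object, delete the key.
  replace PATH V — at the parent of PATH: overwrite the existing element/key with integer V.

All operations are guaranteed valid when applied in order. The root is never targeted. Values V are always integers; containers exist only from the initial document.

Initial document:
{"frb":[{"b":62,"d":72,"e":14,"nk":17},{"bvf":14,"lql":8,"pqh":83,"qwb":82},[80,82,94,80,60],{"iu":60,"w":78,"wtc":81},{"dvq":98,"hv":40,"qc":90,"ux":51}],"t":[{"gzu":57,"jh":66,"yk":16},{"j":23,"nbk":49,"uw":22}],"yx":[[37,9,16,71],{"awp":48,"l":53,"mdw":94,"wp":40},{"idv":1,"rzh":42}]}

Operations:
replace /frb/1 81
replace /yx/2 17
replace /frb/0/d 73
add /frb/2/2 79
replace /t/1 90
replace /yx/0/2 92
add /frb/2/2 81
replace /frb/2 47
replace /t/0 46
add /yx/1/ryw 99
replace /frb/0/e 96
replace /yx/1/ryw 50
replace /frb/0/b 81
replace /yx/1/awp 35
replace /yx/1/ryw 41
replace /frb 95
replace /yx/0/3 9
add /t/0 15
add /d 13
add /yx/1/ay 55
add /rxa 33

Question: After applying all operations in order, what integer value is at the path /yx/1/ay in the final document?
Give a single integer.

After op 1 (replace /frb/1 81): {"frb":[{"b":62,"d":72,"e":14,"nk":17},81,[80,82,94,80,60],{"iu":60,"w":78,"wtc":81},{"dvq":98,"hv":40,"qc":90,"ux":51}],"t":[{"gzu":57,"jh":66,"yk":16},{"j":23,"nbk":49,"uw":22}],"yx":[[37,9,16,71],{"awp":48,"l":53,"mdw":94,"wp":40},{"idv":1,"rzh":42}]}
After op 2 (replace /yx/2 17): {"frb":[{"b":62,"d":72,"e":14,"nk":17},81,[80,82,94,80,60],{"iu":60,"w":78,"wtc":81},{"dvq":98,"hv":40,"qc":90,"ux":51}],"t":[{"gzu":57,"jh":66,"yk":16},{"j":23,"nbk":49,"uw":22}],"yx":[[37,9,16,71],{"awp":48,"l":53,"mdw":94,"wp":40},17]}
After op 3 (replace /frb/0/d 73): {"frb":[{"b":62,"d":73,"e":14,"nk":17},81,[80,82,94,80,60],{"iu":60,"w":78,"wtc":81},{"dvq":98,"hv":40,"qc":90,"ux":51}],"t":[{"gzu":57,"jh":66,"yk":16},{"j":23,"nbk":49,"uw":22}],"yx":[[37,9,16,71],{"awp":48,"l":53,"mdw":94,"wp":40},17]}
After op 4 (add /frb/2/2 79): {"frb":[{"b":62,"d":73,"e":14,"nk":17},81,[80,82,79,94,80,60],{"iu":60,"w":78,"wtc":81},{"dvq":98,"hv":40,"qc":90,"ux":51}],"t":[{"gzu":57,"jh":66,"yk":16},{"j":23,"nbk":49,"uw":22}],"yx":[[37,9,16,71],{"awp":48,"l":53,"mdw":94,"wp":40},17]}
After op 5 (replace /t/1 90): {"frb":[{"b":62,"d":73,"e":14,"nk":17},81,[80,82,79,94,80,60],{"iu":60,"w":78,"wtc":81},{"dvq":98,"hv":40,"qc":90,"ux":51}],"t":[{"gzu":57,"jh":66,"yk":16},90],"yx":[[37,9,16,71],{"awp":48,"l":53,"mdw":94,"wp":40},17]}
After op 6 (replace /yx/0/2 92): {"frb":[{"b":62,"d":73,"e":14,"nk":17},81,[80,82,79,94,80,60],{"iu":60,"w":78,"wtc":81},{"dvq":98,"hv":40,"qc":90,"ux":51}],"t":[{"gzu":57,"jh":66,"yk":16},90],"yx":[[37,9,92,71],{"awp":48,"l":53,"mdw":94,"wp":40},17]}
After op 7 (add /frb/2/2 81): {"frb":[{"b":62,"d":73,"e":14,"nk":17},81,[80,82,81,79,94,80,60],{"iu":60,"w":78,"wtc":81},{"dvq":98,"hv":40,"qc":90,"ux":51}],"t":[{"gzu":57,"jh":66,"yk":16},90],"yx":[[37,9,92,71],{"awp":48,"l":53,"mdw":94,"wp":40},17]}
After op 8 (replace /frb/2 47): {"frb":[{"b":62,"d":73,"e":14,"nk":17},81,47,{"iu":60,"w":78,"wtc":81},{"dvq":98,"hv":40,"qc":90,"ux":51}],"t":[{"gzu":57,"jh":66,"yk":16},90],"yx":[[37,9,92,71],{"awp":48,"l":53,"mdw":94,"wp":40},17]}
After op 9 (replace /t/0 46): {"frb":[{"b":62,"d":73,"e":14,"nk":17},81,47,{"iu":60,"w":78,"wtc":81},{"dvq":98,"hv":40,"qc":90,"ux":51}],"t":[46,90],"yx":[[37,9,92,71],{"awp":48,"l":53,"mdw":94,"wp":40},17]}
After op 10 (add /yx/1/ryw 99): {"frb":[{"b":62,"d":73,"e":14,"nk":17},81,47,{"iu":60,"w":78,"wtc":81},{"dvq":98,"hv":40,"qc":90,"ux":51}],"t":[46,90],"yx":[[37,9,92,71],{"awp":48,"l":53,"mdw":94,"ryw":99,"wp":40},17]}
After op 11 (replace /frb/0/e 96): {"frb":[{"b":62,"d":73,"e":96,"nk":17},81,47,{"iu":60,"w":78,"wtc":81},{"dvq":98,"hv":40,"qc":90,"ux":51}],"t":[46,90],"yx":[[37,9,92,71],{"awp":48,"l":53,"mdw":94,"ryw":99,"wp":40},17]}
After op 12 (replace /yx/1/ryw 50): {"frb":[{"b":62,"d":73,"e":96,"nk":17},81,47,{"iu":60,"w":78,"wtc":81},{"dvq":98,"hv":40,"qc":90,"ux":51}],"t":[46,90],"yx":[[37,9,92,71],{"awp":48,"l":53,"mdw":94,"ryw":50,"wp":40},17]}
After op 13 (replace /frb/0/b 81): {"frb":[{"b":81,"d":73,"e":96,"nk":17},81,47,{"iu":60,"w":78,"wtc":81},{"dvq":98,"hv":40,"qc":90,"ux":51}],"t":[46,90],"yx":[[37,9,92,71],{"awp":48,"l":53,"mdw":94,"ryw":50,"wp":40},17]}
After op 14 (replace /yx/1/awp 35): {"frb":[{"b":81,"d":73,"e":96,"nk":17},81,47,{"iu":60,"w":78,"wtc":81},{"dvq":98,"hv":40,"qc":90,"ux":51}],"t":[46,90],"yx":[[37,9,92,71],{"awp":35,"l":53,"mdw":94,"ryw":50,"wp":40},17]}
After op 15 (replace /yx/1/ryw 41): {"frb":[{"b":81,"d":73,"e":96,"nk":17},81,47,{"iu":60,"w":78,"wtc":81},{"dvq":98,"hv":40,"qc":90,"ux":51}],"t":[46,90],"yx":[[37,9,92,71],{"awp":35,"l":53,"mdw":94,"ryw":41,"wp":40},17]}
After op 16 (replace /frb 95): {"frb":95,"t":[46,90],"yx":[[37,9,92,71],{"awp":35,"l":53,"mdw":94,"ryw":41,"wp":40},17]}
After op 17 (replace /yx/0/3 9): {"frb":95,"t":[46,90],"yx":[[37,9,92,9],{"awp":35,"l":53,"mdw":94,"ryw":41,"wp":40},17]}
After op 18 (add /t/0 15): {"frb":95,"t":[15,46,90],"yx":[[37,9,92,9],{"awp":35,"l":53,"mdw":94,"ryw":41,"wp":40},17]}
After op 19 (add /d 13): {"d":13,"frb":95,"t":[15,46,90],"yx":[[37,9,92,9],{"awp":35,"l":53,"mdw":94,"ryw":41,"wp":40},17]}
After op 20 (add /yx/1/ay 55): {"d":13,"frb":95,"t":[15,46,90],"yx":[[37,9,92,9],{"awp":35,"ay":55,"l":53,"mdw":94,"ryw":41,"wp":40},17]}
After op 21 (add /rxa 33): {"d":13,"frb":95,"rxa":33,"t":[15,46,90],"yx":[[37,9,92,9],{"awp":35,"ay":55,"l":53,"mdw":94,"ryw":41,"wp":40},17]}
Value at /yx/1/ay: 55

Answer: 55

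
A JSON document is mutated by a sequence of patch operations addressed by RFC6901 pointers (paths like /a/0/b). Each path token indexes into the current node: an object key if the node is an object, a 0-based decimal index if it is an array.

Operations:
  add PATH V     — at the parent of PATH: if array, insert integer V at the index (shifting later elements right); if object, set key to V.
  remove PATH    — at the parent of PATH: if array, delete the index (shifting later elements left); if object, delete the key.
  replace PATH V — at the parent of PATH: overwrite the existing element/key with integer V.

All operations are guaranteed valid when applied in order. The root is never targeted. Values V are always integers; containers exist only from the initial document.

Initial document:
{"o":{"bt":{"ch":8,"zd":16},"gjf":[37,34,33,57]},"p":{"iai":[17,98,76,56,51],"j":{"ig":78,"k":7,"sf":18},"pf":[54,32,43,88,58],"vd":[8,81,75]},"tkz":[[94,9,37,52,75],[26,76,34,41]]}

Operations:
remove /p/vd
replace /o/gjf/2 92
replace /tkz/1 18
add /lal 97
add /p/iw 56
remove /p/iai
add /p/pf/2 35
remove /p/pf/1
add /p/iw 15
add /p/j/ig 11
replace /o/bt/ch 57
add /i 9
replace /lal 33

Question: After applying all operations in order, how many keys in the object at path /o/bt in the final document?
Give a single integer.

Answer: 2

Derivation:
After op 1 (remove /p/vd): {"o":{"bt":{"ch":8,"zd":16},"gjf":[37,34,33,57]},"p":{"iai":[17,98,76,56,51],"j":{"ig":78,"k":7,"sf":18},"pf":[54,32,43,88,58]},"tkz":[[94,9,37,52,75],[26,76,34,41]]}
After op 2 (replace /o/gjf/2 92): {"o":{"bt":{"ch":8,"zd":16},"gjf":[37,34,92,57]},"p":{"iai":[17,98,76,56,51],"j":{"ig":78,"k":7,"sf":18},"pf":[54,32,43,88,58]},"tkz":[[94,9,37,52,75],[26,76,34,41]]}
After op 3 (replace /tkz/1 18): {"o":{"bt":{"ch":8,"zd":16},"gjf":[37,34,92,57]},"p":{"iai":[17,98,76,56,51],"j":{"ig":78,"k":7,"sf":18},"pf":[54,32,43,88,58]},"tkz":[[94,9,37,52,75],18]}
After op 4 (add /lal 97): {"lal":97,"o":{"bt":{"ch":8,"zd":16},"gjf":[37,34,92,57]},"p":{"iai":[17,98,76,56,51],"j":{"ig":78,"k":7,"sf":18},"pf":[54,32,43,88,58]},"tkz":[[94,9,37,52,75],18]}
After op 5 (add /p/iw 56): {"lal":97,"o":{"bt":{"ch":8,"zd":16},"gjf":[37,34,92,57]},"p":{"iai":[17,98,76,56,51],"iw":56,"j":{"ig":78,"k":7,"sf":18},"pf":[54,32,43,88,58]},"tkz":[[94,9,37,52,75],18]}
After op 6 (remove /p/iai): {"lal":97,"o":{"bt":{"ch":8,"zd":16},"gjf":[37,34,92,57]},"p":{"iw":56,"j":{"ig":78,"k":7,"sf":18},"pf":[54,32,43,88,58]},"tkz":[[94,9,37,52,75],18]}
After op 7 (add /p/pf/2 35): {"lal":97,"o":{"bt":{"ch":8,"zd":16},"gjf":[37,34,92,57]},"p":{"iw":56,"j":{"ig":78,"k":7,"sf":18},"pf":[54,32,35,43,88,58]},"tkz":[[94,9,37,52,75],18]}
After op 8 (remove /p/pf/1): {"lal":97,"o":{"bt":{"ch":8,"zd":16},"gjf":[37,34,92,57]},"p":{"iw":56,"j":{"ig":78,"k":7,"sf":18},"pf":[54,35,43,88,58]},"tkz":[[94,9,37,52,75],18]}
After op 9 (add /p/iw 15): {"lal":97,"o":{"bt":{"ch":8,"zd":16},"gjf":[37,34,92,57]},"p":{"iw":15,"j":{"ig":78,"k":7,"sf":18},"pf":[54,35,43,88,58]},"tkz":[[94,9,37,52,75],18]}
After op 10 (add /p/j/ig 11): {"lal":97,"o":{"bt":{"ch":8,"zd":16},"gjf":[37,34,92,57]},"p":{"iw":15,"j":{"ig":11,"k":7,"sf":18},"pf":[54,35,43,88,58]},"tkz":[[94,9,37,52,75],18]}
After op 11 (replace /o/bt/ch 57): {"lal":97,"o":{"bt":{"ch":57,"zd":16},"gjf":[37,34,92,57]},"p":{"iw":15,"j":{"ig":11,"k":7,"sf":18},"pf":[54,35,43,88,58]},"tkz":[[94,9,37,52,75],18]}
After op 12 (add /i 9): {"i":9,"lal":97,"o":{"bt":{"ch":57,"zd":16},"gjf":[37,34,92,57]},"p":{"iw":15,"j":{"ig":11,"k":7,"sf":18},"pf":[54,35,43,88,58]},"tkz":[[94,9,37,52,75],18]}
After op 13 (replace /lal 33): {"i":9,"lal":33,"o":{"bt":{"ch":57,"zd":16},"gjf":[37,34,92,57]},"p":{"iw":15,"j":{"ig":11,"k":7,"sf":18},"pf":[54,35,43,88,58]},"tkz":[[94,9,37,52,75],18]}
Size at path /o/bt: 2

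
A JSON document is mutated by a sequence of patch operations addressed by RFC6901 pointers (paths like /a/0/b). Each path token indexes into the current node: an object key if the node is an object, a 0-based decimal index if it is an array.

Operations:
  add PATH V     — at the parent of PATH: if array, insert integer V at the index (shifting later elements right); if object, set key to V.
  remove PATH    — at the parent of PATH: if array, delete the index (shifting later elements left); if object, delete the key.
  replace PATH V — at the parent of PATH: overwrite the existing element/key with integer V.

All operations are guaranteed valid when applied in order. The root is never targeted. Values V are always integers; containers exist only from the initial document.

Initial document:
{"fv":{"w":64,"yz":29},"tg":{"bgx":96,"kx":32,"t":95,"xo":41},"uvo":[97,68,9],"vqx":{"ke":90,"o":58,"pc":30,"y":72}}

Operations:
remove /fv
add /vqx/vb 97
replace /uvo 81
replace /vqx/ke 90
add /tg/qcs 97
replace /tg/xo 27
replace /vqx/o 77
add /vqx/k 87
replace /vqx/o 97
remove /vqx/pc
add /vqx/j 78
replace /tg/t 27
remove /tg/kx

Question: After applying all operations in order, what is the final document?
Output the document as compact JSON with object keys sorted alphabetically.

After op 1 (remove /fv): {"tg":{"bgx":96,"kx":32,"t":95,"xo":41},"uvo":[97,68,9],"vqx":{"ke":90,"o":58,"pc":30,"y":72}}
After op 2 (add /vqx/vb 97): {"tg":{"bgx":96,"kx":32,"t":95,"xo":41},"uvo":[97,68,9],"vqx":{"ke":90,"o":58,"pc":30,"vb":97,"y":72}}
After op 3 (replace /uvo 81): {"tg":{"bgx":96,"kx":32,"t":95,"xo":41},"uvo":81,"vqx":{"ke":90,"o":58,"pc":30,"vb":97,"y":72}}
After op 4 (replace /vqx/ke 90): {"tg":{"bgx":96,"kx":32,"t":95,"xo":41},"uvo":81,"vqx":{"ke":90,"o":58,"pc":30,"vb":97,"y":72}}
After op 5 (add /tg/qcs 97): {"tg":{"bgx":96,"kx":32,"qcs":97,"t":95,"xo":41},"uvo":81,"vqx":{"ke":90,"o":58,"pc":30,"vb":97,"y":72}}
After op 6 (replace /tg/xo 27): {"tg":{"bgx":96,"kx":32,"qcs":97,"t":95,"xo":27},"uvo":81,"vqx":{"ke":90,"o":58,"pc":30,"vb":97,"y":72}}
After op 7 (replace /vqx/o 77): {"tg":{"bgx":96,"kx":32,"qcs":97,"t":95,"xo":27},"uvo":81,"vqx":{"ke":90,"o":77,"pc":30,"vb":97,"y":72}}
After op 8 (add /vqx/k 87): {"tg":{"bgx":96,"kx":32,"qcs":97,"t":95,"xo":27},"uvo":81,"vqx":{"k":87,"ke":90,"o":77,"pc":30,"vb":97,"y":72}}
After op 9 (replace /vqx/o 97): {"tg":{"bgx":96,"kx":32,"qcs":97,"t":95,"xo":27},"uvo":81,"vqx":{"k":87,"ke":90,"o":97,"pc":30,"vb":97,"y":72}}
After op 10 (remove /vqx/pc): {"tg":{"bgx":96,"kx":32,"qcs":97,"t":95,"xo":27},"uvo":81,"vqx":{"k":87,"ke":90,"o":97,"vb":97,"y":72}}
After op 11 (add /vqx/j 78): {"tg":{"bgx":96,"kx":32,"qcs":97,"t":95,"xo":27},"uvo":81,"vqx":{"j":78,"k":87,"ke":90,"o":97,"vb":97,"y":72}}
After op 12 (replace /tg/t 27): {"tg":{"bgx":96,"kx":32,"qcs":97,"t":27,"xo":27},"uvo":81,"vqx":{"j":78,"k":87,"ke":90,"o":97,"vb":97,"y":72}}
After op 13 (remove /tg/kx): {"tg":{"bgx":96,"qcs":97,"t":27,"xo":27},"uvo":81,"vqx":{"j":78,"k":87,"ke":90,"o":97,"vb":97,"y":72}}

Answer: {"tg":{"bgx":96,"qcs":97,"t":27,"xo":27},"uvo":81,"vqx":{"j":78,"k":87,"ke":90,"o":97,"vb":97,"y":72}}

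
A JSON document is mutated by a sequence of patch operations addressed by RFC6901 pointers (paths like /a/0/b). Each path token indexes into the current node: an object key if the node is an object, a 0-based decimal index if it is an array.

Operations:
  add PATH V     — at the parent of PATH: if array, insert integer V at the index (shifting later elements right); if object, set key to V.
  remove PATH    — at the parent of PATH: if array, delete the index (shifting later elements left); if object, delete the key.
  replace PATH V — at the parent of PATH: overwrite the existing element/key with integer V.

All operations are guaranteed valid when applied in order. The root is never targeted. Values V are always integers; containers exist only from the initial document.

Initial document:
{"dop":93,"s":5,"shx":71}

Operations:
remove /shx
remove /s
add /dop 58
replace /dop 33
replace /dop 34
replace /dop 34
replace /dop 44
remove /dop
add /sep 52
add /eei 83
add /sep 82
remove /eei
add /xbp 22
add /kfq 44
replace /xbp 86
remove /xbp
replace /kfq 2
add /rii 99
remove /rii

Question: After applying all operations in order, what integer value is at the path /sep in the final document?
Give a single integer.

Answer: 82

Derivation:
After op 1 (remove /shx): {"dop":93,"s":5}
After op 2 (remove /s): {"dop":93}
After op 3 (add /dop 58): {"dop":58}
After op 4 (replace /dop 33): {"dop":33}
After op 5 (replace /dop 34): {"dop":34}
After op 6 (replace /dop 34): {"dop":34}
After op 7 (replace /dop 44): {"dop":44}
After op 8 (remove /dop): {}
After op 9 (add /sep 52): {"sep":52}
After op 10 (add /eei 83): {"eei":83,"sep":52}
After op 11 (add /sep 82): {"eei":83,"sep":82}
After op 12 (remove /eei): {"sep":82}
After op 13 (add /xbp 22): {"sep":82,"xbp":22}
After op 14 (add /kfq 44): {"kfq":44,"sep":82,"xbp":22}
After op 15 (replace /xbp 86): {"kfq":44,"sep":82,"xbp":86}
After op 16 (remove /xbp): {"kfq":44,"sep":82}
After op 17 (replace /kfq 2): {"kfq":2,"sep":82}
After op 18 (add /rii 99): {"kfq":2,"rii":99,"sep":82}
After op 19 (remove /rii): {"kfq":2,"sep":82}
Value at /sep: 82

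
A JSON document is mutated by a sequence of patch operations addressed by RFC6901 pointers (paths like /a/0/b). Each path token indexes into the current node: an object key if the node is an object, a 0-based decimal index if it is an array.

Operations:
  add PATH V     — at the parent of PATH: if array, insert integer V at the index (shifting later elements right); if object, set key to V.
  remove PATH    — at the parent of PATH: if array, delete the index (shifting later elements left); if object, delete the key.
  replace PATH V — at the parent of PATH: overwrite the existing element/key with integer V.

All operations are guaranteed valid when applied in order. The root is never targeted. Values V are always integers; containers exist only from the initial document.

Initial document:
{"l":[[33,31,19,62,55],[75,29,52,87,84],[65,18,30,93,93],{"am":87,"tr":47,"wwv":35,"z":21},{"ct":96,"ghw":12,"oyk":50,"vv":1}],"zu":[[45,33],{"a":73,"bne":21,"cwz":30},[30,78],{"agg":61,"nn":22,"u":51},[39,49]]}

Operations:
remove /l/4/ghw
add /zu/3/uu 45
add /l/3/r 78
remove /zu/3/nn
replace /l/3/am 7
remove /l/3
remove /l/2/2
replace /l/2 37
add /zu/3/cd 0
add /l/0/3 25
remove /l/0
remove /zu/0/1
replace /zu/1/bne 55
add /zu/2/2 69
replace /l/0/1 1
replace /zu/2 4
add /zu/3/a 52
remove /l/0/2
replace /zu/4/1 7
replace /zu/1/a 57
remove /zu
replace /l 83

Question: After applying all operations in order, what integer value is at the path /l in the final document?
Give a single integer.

After op 1 (remove /l/4/ghw): {"l":[[33,31,19,62,55],[75,29,52,87,84],[65,18,30,93,93],{"am":87,"tr":47,"wwv":35,"z":21},{"ct":96,"oyk":50,"vv":1}],"zu":[[45,33],{"a":73,"bne":21,"cwz":30},[30,78],{"agg":61,"nn":22,"u":51},[39,49]]}
After op 2 (add /zu/3/uu 45): {"l":[[33,31,19,62,55],[75,29,52,87,84],[65,18,30,93,93],{"am":87,"tr":47,"wwv":35,"z":21},{"ct":96,"oyk":50,"vv":1}],"zu":[[45,33],{"a":73,"bne":21,"cwz":30},[30,78],{"agg":61,"nn":22,"u":51,"uu":45},[39,49]]}
After op 3 (add /l/3/r 78): {"l":[[33,31,19,62,55],[75,29,52,87,84],[65,18,30,93,93],{"am":87,"r":78,"tr":47,"wwv":35,"z":21},{"ct":96,"oyk":50,"vv":1}],"zu":[[45,33],{"a":73,"bne":21,"cwz":30},[30,78],{"agg":61,"nn":22,"u":51,"uu":45},[39,49]]}
After op 4 (remove /zu/3/nn): {"l":[[33,31,19,62,55],[75,29,52,87,84],[65,18,30,93,93],{"am":87,"r":78,"tr":47,"wwv":35,"z":21},{"ct":96,"oyk":50,"vv":1}],"zu":[[45,33],{"a":73,"bne":21,"cwz":30},[30,78],{"agg":61,"u":51,"uu":45},[39,49]]}
After op 5 (replace /l/3/am 7): {"l":[[33,31,19,62,55],[75,29,52,87,84],[65,18,30,93,93],{"am":7,"r":78,"tr":47,"wwv":35,"z":21},{"ct":96,"oyk":50,"vv":1}],"zu":[[45,33],{"a":73,"bne":21,"cwz":30},[30,78],{"agg":61,"u":51,"uu":45},[39,49]]}
After op 6 (remove /l/3): {"l":[[33,31,19,62,55],[75,29,52,87,84],[65,18,30,93,93],{"ct":96,"oyk":50,"vv":1}],"zu":[[45,33],{"a":73,"bne":21,"cwz":30},[30,78],{"agg":61,"u":51,"uu":45},[39,49]]}
After op 7 (remove /l/2/2): {"l":[[33,31,19,62,55],[75,29,52,87,84],[65,18,93,93],{"ct":96,"oyk":50,"vv":1}],"zu":[[45,33],{"a":73,"bne":21,"cwz":30},[30,78],{"agg":61,"u":51,"uu":45},[39,49]]}
After op 8 (replace /l/2 37): {"l":[[33,31,19,62,55],[75,29,52,87,84],37,{"ct":96,"oyk":50,"vv":1}],"zu":[[45,33],{"a":73,"bne":21,"cwz":30},[30,78],{"agg":61,"u":51,"uu":45},[39,49]]}
After op 9 (add /zu/3/cd 0): {"l":[[33,31,19,62,55],[75,29,52,87,84],37,{"ct":96,"oyk":50,"vv":1}],"zu":[[45,33],{"a":73,"bne":21,"cwz":30},[30,78],{"agg":61,"cd":0,"u":51,"uu":45},[39,49]]}
After op 10 (add /l/0/3 25): {"l":[[33,31,19,25,62,55],[75,29,52,87,84],37,{"ct":96,"oyk":50,"vv":1}],"zu":[[45,33],{"a":73,"bne":21,"cwz":30},[30,78],{"agg":61,"cd":0,"u":51,"uu":45},[39,49]]}
After op 11 (remove /l/0): {"l":[[75,29,52,87,84],37,{"ct":96,"oyk":50,"vv":1}],"zu":[[45,33],{"a":73,"bne":21,"cwz":30},[30,78],{"agg":61,"cd":0,"u":51,"uu":45},[39,49]]}
After op 12 (remove /zu/0/1): {"l":[[75,29,52,87,84],37,{"ct":96,"oyk":50,"vv":1}],"zu":[[45],{"a":73,"bne":21,"cwz":30},[30,78],{"agg":61,"cd":0,"u":51,"uu":45},[39,49]]}
After op 13 (replace /zu/1/bne 55): {"l":[[75,29,52,87,84],37,{"ct":96,"oyk":50,"vv":1}],"zu":[[45],{"a":73,"bne":55,"cwz":30},[30,78],{"agg":61,"cd":0,"u":51,"uu":45},[39,49]]}
After op 14 (add /zu/2/2 69): {"l":[[75,29,52,87,84],37,{"ct":96,"oyk":50,"vv":1}],"zu":[[45],{"a":73,"bne":55,"cwz":30},[30,78,69],{"agg":61,"cd":0,"u":51,"uu":45},[39,49]]}
After op 15 (replace /l/0/1 1): {"l":[[75,1,52,87,84],37,{"ct":96,"oyk":50,"vv":1}],"zu":[[45],{"a":73,"bne":55,"cwz":30},[30,78,69],{"agg":61,"cd":0,"u":51,"uu":45},[39,49]]}
After op 16 (replace /zu/2 4): {"l":[[75,1,52,87,84],37,{"ct":96,"oyk":50,"vv":1}],"zu":[[45],{"a":73,"bne":55,"cwz":30},4,{"agg":61,"cd":0,"u":51,"uu":45},[39,49]]}
After op 17 (add /zu/3/a 52): {"l":[[75,1,52,87,84],37,{"ct":96,"oyk":50,"vv":1}],"zu":[[45],{"a":73,"bne":55,"cwz":30},4,{"a":52,"agg":61,"cd":0,"u":51,"uu":45},[39,49]]}
After op 18 (remove /l/0/2): {"l":[[75,1,87,84],37,{"ct":96,"oyk":50,"vv":1}],"zu":[[45],{"a":73,"bne":55,"cwz":30},4,{"a":52,"agg":61,"cd":0,"u":51,"uu":45},[39,49]]}
After op 19 (replace /zu/4/1 7): {"l":[[75,1,87,84],37,{"ct":96,"oyk":50,"vv":1}],"zu":[[45],{"a":73,"bne":55,"cwz":30},4,{"a":52,"agg":61,"cd":0,"u":51,"uu":45},[39,7]]}
After op 20 (replace /zu/1/a 57): {"l":[[75,1,87,84],37,{"ct":96,"oyk":50,"vv":1}],"zu":[[45],{"a":57,"bne":55,"cwz":30},4,{"a":52,"agg":61,"cd":0,"u":51,"uu":45},[39,7]]}
After op 21 (remove /zu): {"l":[[75,1,87,84],37,{"ct":96,"oyk":50,"vv":1}]}
After op 22 (replace /l 83): {"l":83}
Value at /l: 83

Answer: 83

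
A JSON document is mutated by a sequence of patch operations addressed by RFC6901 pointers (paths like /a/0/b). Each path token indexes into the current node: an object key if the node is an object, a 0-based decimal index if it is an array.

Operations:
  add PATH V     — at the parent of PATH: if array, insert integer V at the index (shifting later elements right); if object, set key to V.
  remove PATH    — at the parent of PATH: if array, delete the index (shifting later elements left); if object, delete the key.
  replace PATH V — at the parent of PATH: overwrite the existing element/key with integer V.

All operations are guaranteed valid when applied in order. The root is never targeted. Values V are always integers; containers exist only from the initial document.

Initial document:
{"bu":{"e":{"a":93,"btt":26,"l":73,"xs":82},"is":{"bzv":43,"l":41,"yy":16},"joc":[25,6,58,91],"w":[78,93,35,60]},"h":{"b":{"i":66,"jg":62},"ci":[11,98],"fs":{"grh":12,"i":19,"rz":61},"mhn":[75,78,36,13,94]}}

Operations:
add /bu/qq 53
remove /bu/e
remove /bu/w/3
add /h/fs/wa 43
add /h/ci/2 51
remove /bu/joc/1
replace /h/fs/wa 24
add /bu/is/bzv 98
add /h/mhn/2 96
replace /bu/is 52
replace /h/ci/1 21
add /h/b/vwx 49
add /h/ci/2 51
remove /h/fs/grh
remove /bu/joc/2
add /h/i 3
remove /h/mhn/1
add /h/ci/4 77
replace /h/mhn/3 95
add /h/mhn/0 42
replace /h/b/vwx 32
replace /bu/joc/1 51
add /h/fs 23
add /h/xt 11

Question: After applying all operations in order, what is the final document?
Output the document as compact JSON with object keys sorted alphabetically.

After op 1 (add /bu/qq 53): {"bu":{"e":{"a":93,"btt":26,"l":73,"xs":82},"is":{"bzv":43,"l":41,"yy":16},"joc":[25,6,58,91],"qq":53,"w":[78,93,35,60]},"h":{"b":{"i":66,"jg":62},"ci":[11,98],"fs":{"grh":12,"i":19,"rz":61},"mhn":[75,78,36,13,94]}}
After op 2 (remove /bu/e): {"bu":{"is":{"bzv":43,"l":41,"yy":16},"joc":[25,6,58,91],"qq":53,"w":[78,93,35,60]},"h":{"b":{"i":66,"jg":62},"ci":[11,98],"fs":{"grh":12,"i":19,"rz":61},"mhn":[75,78,36,13,94]}}
After op 3 (remove /bu/w/3): {"bu":{"is":{"bzv":43,"l":41,"yy":16},"joc":[25,6,58,91],"qq":53,"w":[78,93,35]},"h":{"b":{"i":66,"jg":62},"ci":[11,98],"fs":{"grh":12,"i":19,"rz":61},"mhn":[75,78,36,13,94]}}
After op 4 (add /h/fs/wa 43): {"bu":{"is":{"bzv":43,"l":41,"yy":16},"joc":[25,6,58,91],"qq":53,"w":[78,93,35]},"h":{"b":{"i":66,"jg":62},"ci":[11,98],"fs":{"grh":12,"i":19,"rz":61,"wa":43},"mhn":[75,78,36,13,94]}}
After op 5 (add /h/ci/2 51): {"bu":{"is":{"bzv":43,"l":41,"yy":16},"joc":[25,6,58,91],"qq":53,"w":[78,93,35]},"h":{"b":{"i":66,"jg":62},"ci":[11,98,51],"fs":{"grh":12,"i":19,"rz":61,"wa":43},"mhn":[75,78,36,13,94]}}
After op 6 (remove /bu/joc/1): {"bu":{"is":{"bzv":43,"l":41,"yy":16},"joc":[25,58,91],"qq":53,"w":[78,93,35]},"h":{"b":{"i":66,"jg":62},"ci":[11,98,51],"fs":{"grh":12,"i":19,"rz":61,"wa":43},"mhn":[75,78,36,13,94]}}
After op 7 (replace /h/fs/wa 24): {"bu":{"is":{"bzv":43,"l":41,"yy":16},"joc":[25,58,91],"qq":53,"w":[78,93,35]},"h":{"b":{"i":66,"jg":62},"ci":[11,98,51],"fs":{"grh":12,"i":19,"rz":61,"wa":24},"mhn":[75,78,36,13,94]}}
After op 8 (add /bu/is/bzv 98): {"bu":{"is":{"bzv":98,"l":41,"yy":16},"joc":[25,58,91],"qq":53,"w":[78,93,35]},"h":{"b":{"i":66,"jg":62},"ci":[11,98,51],"fs":{"grh":12,"i":19,"rz":61,"wa":24},"mhn":[75,78,36,13,94]}}
After op 9 (add /h/mhn/2 96): {"bu":{"is":{"bzv":98,"l":41,"yy":16},"joc":[25,58,91],"qq":53,"w":[78,93,35]},"h":{"b":{"i":66,"jg":62},"ci":[11,98,51],"fs":{"grh":12,"i":19,"rz":61,"wa":24},"mhn":[75,78,96,36,13,94]}}
After op 10 (replace /bu/is 52): {"bu":{"is":52,"joc":[25,58,91],"qq":53,"w":[78,93,35]},"h":{"b":{"i":66,"jg":62},"ci":[11,98,51],"fs":{"grh":12,"i":19,"rz":61,"wa":24},"mhn":[75,78,96,36,13,94]}}
After op 11 (replace /h/ci/1 21): {"bu":{"is":52,"joc":[25,58,91],"qq":53,"w":[78,93,35]},"h":{"b":{"i":66,"jg":62},"ci":[11,21,51],"fs":{"grh":12,"i":19,"rz":61,"wa":24},"mhn":[75,78,96,36,13,94]}}
After op 12 (add /h/b/vwx 49): {"bu":{"is":52,"joc":[25,58,91],"qq":53,"w":[78,93,35]},"h":{"b":{"i":66,"jg":62,"vwx":49},"ci":[11,21,51],"fs":{"grh":12,"i":19,"rz":61,"wa":24},"mhn":[75,78,96,36,13,94]}}
After op 13 (add /h/ci/2 51): {"bu":{"is":52,"joc":[25,58,91],"qq":53,"w":[78,93,35]},"h":{"b":{"i":66,"jg":62,"vwx":49},"ci":[11,21,51,51],"fs":{"grh":12,"i":19,"rz":61,"wa":24},"mhn":[75,78,96,36,13,94]}}
After op 14 (remove /h/fs/grh): {"bu":{"is":52,"joc":[25,58,91],"qq":53,"w":[78,93,35]},"h":{"b":{"i":66,"jg":62,"vwx":49},"ci":[11,21,51,51],"fs":{"i":19,"rz":61,"wa":24},"mhn":[75,78,96,36,13,94]}}
After op 15 (remove /bu/joc/2): {"bu":{"is":52,"joc":[25,58],"qq":53,"w":[78,93,35]},"h":{"b":{"i":66,"jg":62,"vwx":49},"ci":[11,21,51,51],"fs":{"i":19,"rz":61,"wa":24},"mhn":[75,78,96,36,13,94]}}
After op 16 (add /h/i 3): {"bu":{"is":52,"joc":[25,58],"qq":53,"w":[78,93,35]},"h":{"b":{"i":66,"jg":62,"vwx":49},"ci":[11,21,51,51],"fs":{"i":19,"rz":61,"wa":24},"i":3,"mhn":[75,78,96,36,13,94]}}
After op 17 (remove /h/mhn/1): {"bu":{"is":52,"joc":[25,58],"qq":53,"w":[78,93,35]},"h":{"b":{"i":66,"jg":62,"vwx":49},"ci":[11,21,51,51],"fs":{"i":19,"rz":61,"wa":24},"i":3,"mhn":[75,96,36,13,94]}}
After op 18 (add /h/ci/4 77): {"bu":{"is":52,"joc":[25,58],"qq":53,"w":[78,93,35]},"h":{"b":{"i":66,"jg":62,"vwx":49},"ci":[11,21,51,51,77],"fs":{"i":19,"rz":61,"wa":24},"i":3,"mhn":[75,96,36,13,94]}}
After op 19 (replace /h/mhn/3 95): {"bu":{"is":52,"joc":[25,58],"qq":53,"w":[78,93,35]},"h":{"b":{"i":66,"jg":62,"vwx":49},"ci":[11,21,51,51,77],"fs":{"i":19,"rz":61,"wa":24},"i":3,"mhn":[75,96,36,95,94]}}
After op 20 (add /h/mhn/0 42): {"bu":{"is":52,"joc":[25,58],"qq":53,"w":[78,93,35]},"h":{"b":{"i":66,"jg":62,"vwx":49},"ci":[11,21,51,51,77],"fs":{"i":19,"rz":61,"wa":24},"i":3,"mhn":[42,75,96,36,95,94]}}
After op 21 (replace /h/b/vwx 32): {"bu":{"is":52,"joc":[25,58],"qq":53,"w":[78,93,35]},"h":{"b":{"i":66,"jg":62,"vwx":32},"ci":[11,21,51,51,77],"fs":{"i":19,"rz":61,"wa":24},"i":3,"mhn":[42,75,96,36,95,94]}}
After op 22 (replace /bu/joc/1 51): {"bu":{"is":52,"joc":[25,51],"qq":53,"w":[78,93,35]},"h":{"b":{"i":66,"jg":62,"vwx":32},"ci":[11,21,51,51,77],"fs":{"i":19,"rz":61,"wa":24},"i":3,"mhn":[42,75,96,36,95,94]}}
After op 23 (add /h/fs 23): {"bu":{"is":52,"joc":[25,51],"qq":53,"w":[78,93,35]},"h":{"b":{"i":66,"jg":62,"vwx":32},"ci":[11,21,51,51,77],"fs":23,"i":3,"mhn":[42,75,96,36,95,94]}}
After op 24 (add /h/xt 11): {"bu":{"is":52,"joc":[25,51],"qq":53,"w":[78,93,35]},"h":{"b":{"i":66,"jg":62,"vwx":32},"ci":[11,21,51,51,77],"fs":23,"i":3,"mhn":[42,75,96,36,95,94],"xt":11}}

Answer: {"bu":{"is":52,"joc":[25,51],"qq":53,"w":[78,93,35]},"h":{"b":{"i":66,"jg":62,"vwx":32},"ci":[11,21,51,51,77],"fs":23,"i":3,"mhn":[42,75,96,36,95,94],"xt":11}}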